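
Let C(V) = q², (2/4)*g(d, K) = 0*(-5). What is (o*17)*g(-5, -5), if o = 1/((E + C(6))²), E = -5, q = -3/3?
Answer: 0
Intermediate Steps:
q = -1 (q = -3*⅓ = -1)
g(d, K) = 0 (g(d, K) = 2*(0*(-5)) = 2*0 = 0)
C(V) = 1 (C(V) = (-1)² = 1)
o = 1/16 (o = 1/((-5 + 1)²) = 1/((-4)²) = 1/16 ≈ 0.062500)
(o*17)*g(-5, -5) = ((1/16)*17)*0 = (17/16)*0 = 0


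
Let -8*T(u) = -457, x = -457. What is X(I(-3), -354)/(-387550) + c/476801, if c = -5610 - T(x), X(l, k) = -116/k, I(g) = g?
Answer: -1555086977807/130827233105400 ≈ -0.011887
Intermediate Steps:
T(u) = 457/8 (T(u) = -⅛*(-457) = 457/8)
c = -45337/8 (c = -5610 - 1*457/8 = -5610 - 457/8 = -45337/8 ≈ -5667.1)
X(I(-3), -354)/(-387550) + c/476801 = -116/(-354)/(-387550) - 45337/8/476801 = -116*(-1/354)*(-1/387550) - 45337/8*1/476801 = (58/177)*(-1/387550) - 45337/3814408 = -29/34298175 - 45337/3814408 = -1555086977807/130827233105400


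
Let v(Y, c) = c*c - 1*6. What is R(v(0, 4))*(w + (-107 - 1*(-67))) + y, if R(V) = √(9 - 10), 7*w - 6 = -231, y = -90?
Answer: -90 - 505*I/7 ≈ -90.0 - 72.143*I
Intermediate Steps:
w = -225/7 (w = 6/7 + (⅐)*(-231) = 6/7 - 33 = -225/7 ≈ -32.143)
v(Y, c) = -6 + c² (v(Y, c) = c² - 6 = -6 + c²)
R(V) = I (R(V) = √(-1) = I)
R(v(0, 4))*(w + (-107 - 1*(-67))) + y = I*(-225/7 + (-107 - 1*(-67))) - 90 = I*(-225/7 + (-107 + 67)) - 90 = I*(-225/7 - 40) - 90 = I*(-505/7) - 90 = -505*I/7 - 90 = -90 - 505*I/7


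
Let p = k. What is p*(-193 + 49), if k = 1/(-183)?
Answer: 48/61 ≈ 0.78689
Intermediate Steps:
k = -1/183 ≈ -0.0054645
p = -1/183 ≈ -0.0054645
p*(-193 + 49) = -(-193 + 49)/183 = -1/183*(-144) = 48/61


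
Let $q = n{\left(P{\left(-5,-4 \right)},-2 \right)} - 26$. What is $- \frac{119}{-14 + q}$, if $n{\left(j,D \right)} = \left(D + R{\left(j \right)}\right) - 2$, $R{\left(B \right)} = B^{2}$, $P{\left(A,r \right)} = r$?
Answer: $\frac{17}{4} \approx 4.25$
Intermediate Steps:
$n{\left(j,D \right)} = -2 + D + j^{2}$ ($n{\left(j,D \right)} = \left(D + j^{2}\right) - 2 = -2 + D + j^{2}$)
$q = -14$ ($q = \left(-2 - 2 + \left(-4\right)^{2}\right) - 26 = \left(-2 - 2 + 16\right) - 26 = 12 - 26 = -14$)
$- \frac{119}{-14 + q} = - \frac{119}{-14 - 14} = - \frac{119}{-28} = \left(-119\right) \left(- \frac{1}{28}\right) = \frac{17}{4}$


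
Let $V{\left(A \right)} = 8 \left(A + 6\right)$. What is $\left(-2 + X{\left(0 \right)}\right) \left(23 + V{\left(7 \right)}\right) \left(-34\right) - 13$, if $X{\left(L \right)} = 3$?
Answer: $-4331$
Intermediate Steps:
$V{\left(A \right)} = 48 + 8 A$ ($V{\left(A \right)} = 8 \left(6 + A\right) = 48 + 8 A$)
$\left(-2 + X{\left(0 \right)}\right) \left(23 + V{\left(7 \right)}\right) \left(-34\right) - 13 = \left(-2 + 3\right) \left(23 + \left(48 + 8 \cdot 7\right)\right) \left(-34\right) - 13 = 1 \left(23 + \left(48 + 56\right)\right) \left(-34\right) - 13 = 1 \left(23 + 104\right) \left(-34\right) - 13 = 1 \cdot 127 \left(-34\right) - 13 = 127 \left(-34\right) - 13 = -4318 - 13 = -4331$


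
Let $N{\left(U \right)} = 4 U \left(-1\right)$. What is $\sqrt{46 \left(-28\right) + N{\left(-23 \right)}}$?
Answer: $2 i \sqrt{299} \approx 34.583 i$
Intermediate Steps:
$N{\left(U \right)} = - 4 U$
$\sqrt{46 \left(-28\right) + N{\left(-23 \right)}} = \sqrt{46 \left(-28\right) - -92} = \sqrt{-1288 + 92} = \sqrt{-1196} = 2 i \sqrt{299}$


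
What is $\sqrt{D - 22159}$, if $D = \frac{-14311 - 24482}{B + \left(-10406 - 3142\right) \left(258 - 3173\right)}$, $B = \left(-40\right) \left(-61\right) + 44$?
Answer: $\frac{3 i \sqrt{106681052465190334}}{6582484} \approx 148.86 i$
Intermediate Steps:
$B = 2484$ ($B = 2440 + 44 = 2484$)
$D = - \frac{12931}{13164968}$ ($D = \frac{-14311 - 24482}{2484 + \left(-10406 - 3142\right) \left(258 - 3173\right)} = - \frac{38793}{2484 - -39492420} = - \frac{38793}{2484 + 39492420} = - \frac{38793}{39494904} = \left(-38793\right) \frac{1}{39494904} = - \frac{12931}{13164968} \approx -0.00098223$)
$\sqrt{D - 22159} = \sqrt{- \frac{12931}{13164968} - 22159} = \sqrt{- \frac{291722538843}{13164968}} = \frac{3 i \sqrt{106681052465190334}}{6582484}$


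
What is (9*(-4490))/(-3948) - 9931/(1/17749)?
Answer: -115982573167/658 ≈ -1.7627e+8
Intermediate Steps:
(9*(-4490))/(-3948) - 9931/(1/17749) = -40410*(-1/3948) - 9931/1/17749 = 6735/658 - 9931*17749 = 6735/658 - 176265319 = -115982573167/658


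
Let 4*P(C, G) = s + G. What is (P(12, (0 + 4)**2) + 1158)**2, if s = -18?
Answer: 5359225/4 ≈ 1.3398e+6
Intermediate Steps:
P(C, G) = -9/2 + G/4 (P(C, G) = (-18 + G)/4 = -9/2 + G/4)
(P(12, (0 + 4)**2) + 1158)**2 = ((-9/2 + (0 + 4)**2/4) + 1158)**2 = ((-9/2 + (1/4)*4**2) + 1158)**2 = ((-9/2 + (1/4)*16) + 1158)**2 = ((-9/2 + 4) + 1158)**2 = (-1/2 + 1158)**2 = (2315/2)**2 = 5359225/4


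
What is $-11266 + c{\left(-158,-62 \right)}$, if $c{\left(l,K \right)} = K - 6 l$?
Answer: $-10380$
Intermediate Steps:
$-11266 + c{\left(-158,-62 \right)} = -11266 - -886 = -11266 + \left(-62 + 948\right) = -11266 + 886 = -10380$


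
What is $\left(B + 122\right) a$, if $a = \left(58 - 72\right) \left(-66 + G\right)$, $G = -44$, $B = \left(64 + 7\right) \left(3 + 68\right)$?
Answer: $7951020$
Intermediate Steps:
$B = 5041$ ($B = 71 \cdot 71 = 5041$)
$a = 1540$ ($a = \left(58 - 72\right) \left(-66 - 44\right) = \left(-14\right) \left(-110\right) = 1540$)
$\left(B + 122\right) a = \left(5041 + 122\right) 1540 = 5163 \cdot 1540 = 7951020$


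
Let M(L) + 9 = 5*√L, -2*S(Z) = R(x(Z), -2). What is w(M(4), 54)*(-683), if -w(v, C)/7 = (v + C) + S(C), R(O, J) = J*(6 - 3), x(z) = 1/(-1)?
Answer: 277298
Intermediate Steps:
x(z) = -1
R(O, J) = 3*J (R(O, J) = J*3 = 3*J)
S(Z) = 3 (S(Z) = -3*(-2)/2 = -½*(-6) = 3)
M(L) = -9 + 5*√L
w(v, C) = -21 - 7*C - 7*v (w(v, C) = -7*((v + C) + 3) = -7*((C + v) + 3) = -7*(3 + C + v) = -21 - 7*C - 7*v)
w(M(4), 54)*(-683) = (-21 - 7*54 - 7*(-9 + 5*√4))*(-683) = (-21 - 378 - 7*(-9 + 5*2))*(-683) = (-21 - 378 - 7*(-9 + 10))*(-683) = (-21 - 378 - 7*1)*(-683) = (-21 - 378 - 7)*(-683) = -406*(-683) = 277298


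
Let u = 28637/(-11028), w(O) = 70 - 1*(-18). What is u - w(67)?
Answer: -999101/11028 ≈ -90.597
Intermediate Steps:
w(O) = 88 (w(O) = 70 + 18 = 88)
u = -28637/11028 (u = 28637*(-1/11028) = -28637/11028 ≈ -2.5968)
u - w(67) = -28637/11028 - 1*88 = -28637/11028 - 88 = -999101/11028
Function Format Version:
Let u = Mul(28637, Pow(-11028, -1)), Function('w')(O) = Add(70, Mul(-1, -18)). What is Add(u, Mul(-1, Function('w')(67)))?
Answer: Rational(-999101, 11028) ≈ -90.597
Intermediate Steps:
Function('w')(O) = 88 (Function('w')(O) = Add(70, 18) = 88)
u = Rational(-28637, 11028) (u = Mul(28637, Rational(-1, 11028)) = Rational(-28637, 11028) ≈ -2.5968)
Add(u, Mul(-1, Function('w')(67))) = Add(Rational(-28637, 11028), Mul(-1, 88)) = Add(Rational(-28637, 11028), -88) = Rational(-999101, 11028)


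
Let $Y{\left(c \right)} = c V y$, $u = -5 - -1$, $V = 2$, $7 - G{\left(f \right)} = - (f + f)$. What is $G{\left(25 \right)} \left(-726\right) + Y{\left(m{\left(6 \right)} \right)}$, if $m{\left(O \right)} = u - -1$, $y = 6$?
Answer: $-41418$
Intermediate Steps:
$G{\left(f \right)} = 7 + 2 f$ ($G{\left(f \right)} = 7 - - (f + f) = 7 - - 2 f = 7 + 2 f$)
$u = -4$ ($u = -5 + 1 = -4$)
$m{\left(O \right)} = -3$ ($m{\left(O \right)} = -4 - -1 = -4 + 1 = -3$)
$Y{\left(c \right)} = 12 c$ ($Y{\left(c \right)} = c 2 \cdot 6 = 2 c 6 = 12 c$)
$G{\left(25 \right)} \left(-726\right) + Y{\left(m{\left(6 \right)} \right)} = \left(7 + 2 \cdot 25\right) \left(-726\right) + 12 \left(-3\right) = \left(7 + 50\right) \left(-726\right) - 36 = 57 \left(-726\right) - 36 = -41382 - 36 = -41418$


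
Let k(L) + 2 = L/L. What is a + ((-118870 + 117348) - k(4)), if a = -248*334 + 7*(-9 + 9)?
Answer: -84353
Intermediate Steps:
k(L) = -1 (k(L) = -2 + L/L = -2 + 1 = -1)
a = -82832 (a = -82832 + 7*0 = -82832 + 0 = -82832)
a + ((-118870 + 117348) - k(4)) = -82832 + ((-118870 + 117348) - 1*(-1)) = -82832 + (-1522 + 1) = -82832 - 1521 = -84353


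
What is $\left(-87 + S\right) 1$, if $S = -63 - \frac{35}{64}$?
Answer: $- \frac{9635}{64} \approx -150.55$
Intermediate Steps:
$S = - \frac{4067}{64}$ ($S = -63 - 35 \cdot \frac{1}{64} = -63 - \frac{35}{64} = - \frac{4067}{64} \approx -63.547$)
$\left(-87 + S\right) 1 = \left(-87 - \frac{4067}{64}\right) 1 = \left(- \frac{9635}{64}\right) 1 = - \frac{9635}{64}$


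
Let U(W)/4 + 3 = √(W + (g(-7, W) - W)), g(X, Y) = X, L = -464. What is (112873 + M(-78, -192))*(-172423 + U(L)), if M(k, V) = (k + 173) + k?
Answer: -19466187150 + 451560*I*√7 ≈ -1.9466e+10 + 1.1947e+6*I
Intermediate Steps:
U(W) = -12 + 4*I*√7 (U(W) = -12 + 4*√(W + (-7 - W)) = -12 + 4*√(-7) = -12 + 4*(I*√7) = -12 + 4*I*√7)
M(k, V) = 173 + 2*k (M(k, V) = (173 + k) + k = 173 + 2*k)
(112873 + M(-78, -192))*(-172423 + U(L)) = (112873 + (173 + 2*(-78)))*(-172423 + (-12 + 4*I*√7)) = (112873 + (173 - 156))*(-172435 + 4*I*√7) = (112873 + 17)*(-172435 + 4*I*√7) = 112890*(-172435 + 4*I*√7) = -19466187150 + 451560*I*√7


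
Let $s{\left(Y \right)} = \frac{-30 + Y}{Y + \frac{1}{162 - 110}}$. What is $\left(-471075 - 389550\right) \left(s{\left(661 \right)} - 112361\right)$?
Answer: $\frac{3323864428160625}{34373} \approx 9.67 \cdot 10^{10}$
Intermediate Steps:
$s{\left(Y \right)} = \frac{-30 + Y}{\frac{1}{52} + Y}$ ($s{\left(Y \right)} = \frac{-30 + Y}{Y + \frac{1}{52}} = \frac{-30 + Y}{\frac{1}{52} + Y}$)
$\left(-471075 - 389550\right) \left(s{\left(661 \right)} - 112361\right) = \left(-471075 - 389550\right) \left(\frac{52 \left(-30 + 661\right)}{1 + 52 \cdot 661} - 112361\right) = - 860625 \left(52 \frac{1}{1 + 34372} \cdot 631 - 112361\right) = - 860625 \left(52 \cdot \frac{1}{34373} \cdot 631 - 112361\right) = - 860625 \left(\frac{32812}{34373} - 112361\right) = \left(-860625\right) \left(- \frac{3862151841}{34373}\right) = \frac{3323864428160625}{34373}$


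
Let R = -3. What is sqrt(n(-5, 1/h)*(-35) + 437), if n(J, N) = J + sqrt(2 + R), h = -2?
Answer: sqrt(2)*(35 - I)/2 ≈ 24.749 - 0.70711*I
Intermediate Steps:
n(J, N) = I + J (n(J, N) = J + sqrt(2 - 3) = J + sqrt(-1) = J + I = I + J)
sqrt(n(-5, 1/h)*(-35) + 437) = sqrt((I - 5)*(-35) + 437) = sqrt((-5 + I)*(-35) + 437) = sqrt((175 - 35*I) + 437) = sqrt(612 - 35*I) = sqrt(2)*(35 - I)/2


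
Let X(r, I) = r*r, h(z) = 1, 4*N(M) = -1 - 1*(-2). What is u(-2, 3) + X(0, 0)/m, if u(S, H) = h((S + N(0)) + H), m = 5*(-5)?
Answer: 1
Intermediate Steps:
m = -25
N(M) = ¼ (N(M) = (-1 - 1*(-2))/4 = (-1 + 2)/4 = (¼)*1 = ¼)
u(S, H) = 1
X(r, I) = r²
u(-2, 3) + X(0, 0)/m = 1 + 0²/(-25) = 1 + 0*(-1/25) = 1 + 0 = 1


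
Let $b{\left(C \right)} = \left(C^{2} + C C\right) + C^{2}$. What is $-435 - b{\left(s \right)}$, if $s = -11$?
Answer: $-798$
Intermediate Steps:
$b{\left(C \right)} = 3 C^{2}$ ($b{\left(C \right)} = \left(C^{2} + C^{2}\right) + C^{2} = 2 C^{2} + C^{2} = 3 C^{2}$)
$-435 - b{\left(s \right)} = -435 - 3 \left(-11\right)^{2} = -435 - 3 \cdot 121 = -435 - 363 = -798$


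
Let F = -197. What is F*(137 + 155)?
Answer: -57524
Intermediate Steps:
F*(137 + 155) = -197*(137 + 155) = -197*292 = -57524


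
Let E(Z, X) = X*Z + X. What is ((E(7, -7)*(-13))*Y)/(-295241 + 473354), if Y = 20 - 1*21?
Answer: -56/13701 ≈ -0.0040873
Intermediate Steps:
E(Z, X) = X + X*Z
Y = -1 (Y = 20 - 21 = -1)
((E(7, -7)*(-13))*Y)/(-295241 + 473354) = ((-7*(1 + 7)*(-13))*(-1))/(-295241 + 473354) = ((-7*8*(-13))*(-1))/178113 = (-56*(-13)*(-1))*(1/178113) = (728*(-1))*(1/178113) = -728*1/178113 = -56/13701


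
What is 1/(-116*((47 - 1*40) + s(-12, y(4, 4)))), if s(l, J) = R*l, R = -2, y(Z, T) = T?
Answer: -1/3596 ≈ -0.00027809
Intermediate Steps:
s(l, J) = -2*l
1/(-116*((47 - 1*40) + s(-12, y(4, 4)))) = 1/(-116*((47 - 1*40) - 2*(-12))) = 1/(-116*((47 - 40) + 24)) = 1/(-116*(7 + 24)) = 1/(-116*31) = 1/(-3596) = -1/3596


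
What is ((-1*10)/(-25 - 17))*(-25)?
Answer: -125/21 ≈ -5.9524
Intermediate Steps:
((-1*10)/(-25 - 17))*(-25) = (-10/(-42))*(-25) = -1/42*(-10)*(-25) = (5/21)*(-25) = -125/21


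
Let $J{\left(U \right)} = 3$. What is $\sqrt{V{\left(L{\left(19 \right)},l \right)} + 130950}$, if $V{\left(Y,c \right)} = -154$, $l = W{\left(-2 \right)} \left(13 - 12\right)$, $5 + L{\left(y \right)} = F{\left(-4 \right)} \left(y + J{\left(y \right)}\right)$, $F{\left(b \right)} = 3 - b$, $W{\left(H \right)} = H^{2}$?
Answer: $2 \sqrt{32699} \approx 361.66$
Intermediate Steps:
$L{\left(y \right)} = 16 + 7 y$ ($L{\left(y \right)} = -5 + \left(3 - -4\right) \left(y + 3\right) = -5 + \left(3 + 4\right) \left(3 + y\right) = -5 + 7 \left(3 + y\right) = -5 + \left(21 + 7 y\right) = 16 + 7 y$)
$l = 4$ ($l = \left(-2\right)^{2} \left(13 - 12\right) = 4 \cdot 1 = 4$)
$\sqrt{V{\left(L{\left(19 \right)},l \right)} + 130950} = \sqrt{-154 + 130950} = \sqrt{130796} = 2 \sqrt{32699}$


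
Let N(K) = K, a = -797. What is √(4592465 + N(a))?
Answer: 2*√1147917 ≈ 2142.8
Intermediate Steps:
√(4592465 + N(a)) = √(4592465 - 797) = √4591668 = 2*√1147917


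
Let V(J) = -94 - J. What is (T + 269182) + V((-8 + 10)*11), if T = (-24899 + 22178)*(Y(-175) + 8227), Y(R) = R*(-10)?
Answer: -26878351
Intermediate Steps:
Y(R) = -10*R
T = -27147417 (T = (-24899 + 22178)*(-10*(-175) + 8227) = -2721*(1750 + 8227) = -2721*9977 = -27147417)
(T + 269182) + V((-8 + 10)*11) = (-27147417 + 269182) + (-94 - (-8 + 10)*11) = -26878235 + (-94 - 2*11) = -26878235 + (-94 - 1*22) = -26878235 + (-94 - 22) = -26878235 - 116 = -26878351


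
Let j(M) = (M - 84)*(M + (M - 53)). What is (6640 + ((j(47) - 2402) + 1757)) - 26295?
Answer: -21817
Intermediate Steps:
j(M) = (-84 + M)*(-53 + 2*M) (j(M) = (-84 + M)*(M + (-53 + M)) = (-84 + M)*(-53 + 2*M))
(6640 + ((j(47) - 2402) + 1757)) - 26295 = (6640 + (((4452 - 221*47 + 2*47²) - 2402) + 1757)) - 26295 = (6640 + (((4452 - 10387 + 2*2209) - 2402) + 1757)) - 26295 = (6640 + (((4452 - 10387 + 4418) - 2402) + 1757)) - 26295 = (6640 + ((-1517 - 2402) + 1757)) - 26295 = (6640 + (-3919 + 1757)) - 26295 = (6640 - 2162) - 26295 = 4478 - 26295 = -21817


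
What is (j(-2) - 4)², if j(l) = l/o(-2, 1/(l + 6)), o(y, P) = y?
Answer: 9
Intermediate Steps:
j(l) = -l/2 (j(l) = l/(-2) = l*(-½) = -l/2)
(j(-2) - 4)² = (-½*(-2) - 4)² = (1 - 4)² = (-3)² = 9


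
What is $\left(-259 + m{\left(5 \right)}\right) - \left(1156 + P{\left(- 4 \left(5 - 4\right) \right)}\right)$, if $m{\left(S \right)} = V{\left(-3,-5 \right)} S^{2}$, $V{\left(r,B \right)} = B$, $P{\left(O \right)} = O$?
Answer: $-1536$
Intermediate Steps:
$m{\left(S \right)} = - 5 S^{2}$
$\left(-259 + m{\left(5 \right)}\right) - \left(1156 + P{\left(- 4 \left(5 - 4\right) \right)}\right) = \left(-259 - 5 \cdot 5^{2}\right) - \left(1156 - 4 \left(5 - 4\right)\right) = \left(-259 - 125\right) - \left(1156 - 4\right) = \left(-259 - 125\right) - 1152 = -384 + \left(-1156 + 4\right) = -384 - 1152 = -1536$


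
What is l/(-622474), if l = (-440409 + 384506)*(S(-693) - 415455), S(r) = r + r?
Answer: -23302662423/622474 ≈ -37436.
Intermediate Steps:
S(r) = 2*r
l = 23302662423 (l = (-440409 + 384506)*(2*(-693) - 415455) = -55903*(-1386 - 415455) = -55903*(-416841) = 23302662423)
l/(-622474) = 23302662423/(-622474) = 23302662423*(-1/622474) = -23302662423/622474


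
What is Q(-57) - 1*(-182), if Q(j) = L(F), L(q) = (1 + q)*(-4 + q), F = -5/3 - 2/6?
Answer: 188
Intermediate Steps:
F = -2 (F = -5*1/3 - 2*1/6 = -5/3 - 1/3 = -2)
Q(j) = 6 (Q(j) = -4 + (-2)**2 - 3*(-2) = -4 + 4 + 6 = 6)
Q(-57) - 1*(-182) = 6 - 1*(-182) = 6 + 182 = 188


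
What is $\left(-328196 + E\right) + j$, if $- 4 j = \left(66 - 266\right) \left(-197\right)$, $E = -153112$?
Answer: $-491158$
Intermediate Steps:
$j = -9850$ ($j = - \frac{\left(66 - 266\right) \left(-197\right)}{4} = - \frac{\left(-200\right) \left(-197\right)}{4} = \left(- \frac{1}{4}\right) 39400 = -9850$)
$\left(-328196 + E\right) + j = \left(-328196 - 153112\right) - 9850 = -481308 - 9850 = -491158$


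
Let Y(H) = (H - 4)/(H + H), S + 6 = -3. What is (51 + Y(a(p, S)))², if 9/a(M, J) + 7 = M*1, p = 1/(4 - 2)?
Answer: 908209/324 ≈ 2803.1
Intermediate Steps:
S = -9 (S = -6 - 3 = -9)
p = ½ (p = 1/2 = ½ ≈ 0.50000)
a(M, J) = 9/(-7 + M) (a(M, J) = 9/(-7 + M*1) = 9/(-7 + M))
Y(H) = (-4 + H)/(2*H) (Y(H) = (-4 + H)/((2*H)) = (-4 + H)*(1/(2*H)) = (-4 + H)/(2*H))
(51 + Y(a(p, S)))² = (51 + (-4 + 9/(-7 + ½))/(2*((9/(-7 + ½)))))² = (51 + (-4 + 9/(-13/2))/(2*((9/(-13/2)))))² = (51 + (-4 + 9*(-2/13))/(2*((9*(-2/13)))))² = (51 + (-4 - 18/13)/(2*(-18/13)))² = (51 + (½)*(-13/18)*(-70/13))² = (51 + 35/18)² = (953/18)² = 908209/324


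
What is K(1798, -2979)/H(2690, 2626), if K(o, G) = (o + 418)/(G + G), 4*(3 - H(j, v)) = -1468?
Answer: -554/551115 ≈ -0.0010052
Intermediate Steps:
H(j, v) = 370 (H(j, v) = 3 - ¼*(-1468) = 3 + 367 = 370)
K(o, G) = (418 + o)/(2*G) (K(o, G) = (418 + o)/((2*G)) = (418 + o)*(1/(2*G)) = (418 + o)/(2*G))
K(1798, -2979)/H(2690, 2626) = ((½)*(418 + 1798)/(-2979))/370 = ((½)*(-1/2979)*2216)*(1/370) = -1108/2979*1/370 = -554/551115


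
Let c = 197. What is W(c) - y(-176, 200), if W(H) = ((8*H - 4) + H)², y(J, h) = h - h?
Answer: 3129361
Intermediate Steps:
y(J, h) = 0
W(H) = (-4 + 9*H)² (W(H) = ((-4 + 8*H) + H)² = (-4 + 9*H)²)
W(c) - y(-176, 200) = (-4 + 9*197)² - 1*0 = (-4 + 1773)² + 0 = 1769² + 0 = 3129361 + 0 = 3129361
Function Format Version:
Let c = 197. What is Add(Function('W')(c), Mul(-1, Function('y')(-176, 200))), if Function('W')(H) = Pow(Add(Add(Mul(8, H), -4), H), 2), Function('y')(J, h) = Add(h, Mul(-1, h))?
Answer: 3129361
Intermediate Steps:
Function('y')(J, h) = 0
Function('W')(H) = Pow(Add(-4, Mul(9, H)), 2) (Function('W')(H) = Pow(Add(Add(-4, Mul(8, H)), H), 2) = Pow(Add(-4, Mul(9, H)), 2))
Add(Function('W')(c), Mul(-1, Function('y')(-176, 200))) = Add(Pow(Add(-4, Mul(9, 197)), 2), Mul(-1, 0)) = Add(Pow(Add(-4, 1773), 2), 0) = Add(Pow(1769, 2), 0) = Add(3129361, 0) = 3129361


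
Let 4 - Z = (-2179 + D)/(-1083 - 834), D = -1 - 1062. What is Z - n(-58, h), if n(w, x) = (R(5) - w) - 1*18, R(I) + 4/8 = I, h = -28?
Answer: -161761/3834 ≈ -42.191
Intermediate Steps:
R(I) = -½ + I
n(w, x) = -27/2 - w (n(w, x) = ((-½ + 5) - w) - 1*18 = (9/2 - w) - 18 = -27/2 - w)
D = -1063
Z = 4426/1917 (Z = 4 - (-2179 - 1063)/(-1083 - 834) = 4 - (-3242)/(-1917) = 4 - (-3242)*(-1)/1917 = 4 - 1*3242/1917 = 4 - 3242/1917 = 4426/1917 ≈ 2.3088)
Z - n(-58, h) = 4426/1917 - (-27/2 - 1*(-58)) = 4426/1917 - (-27/2 + 58) = 4426/1917 - 1*89/2 = 4426/1917 - 89/2 = -161761/3834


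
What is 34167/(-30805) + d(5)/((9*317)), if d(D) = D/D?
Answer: -97447646/87886665 ≈ -1.1088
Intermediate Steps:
d(D) = 1
34167/(-30805) + d(5)/((9*317)) = 34167/(-30805) + 1/(9*317) = 34167*(-1/30805) + 1/2853 = -34167/30805 + 1*(1/2853) = -34167/30805 + 1/2853 = -97447646/87886665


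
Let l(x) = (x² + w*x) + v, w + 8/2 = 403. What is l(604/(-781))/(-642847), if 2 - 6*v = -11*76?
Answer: 307985521/1176334796901 ≈ 0.00026182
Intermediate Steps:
v = 419/3 (v = ⅓ - (-11)*76/6 = ⅓ - ⅙*(-836) = ⅓ + 418/3 = 419/3 ≈ 139.67)
w = 399 (w = -4 + 403 = 399)
l(x) = 419/3 + x² + 399*x (l(x) = (x² + 399*x) + 419/3 = 419/3 + x² + 399*x)
l(604/(-781))/(-642847) = (419/3 + (604/(-781))² + 399*(604/(-781)))/(-642847) = (419/3 + (604*(-1/781))² + 399*(604*(-1/781)))*(-1/642847) = (419/3 + (-604/781)² + 399*(-604/781))*(-1/642847) = (419/3 + 364816/609961 - 240996/781)*(-1/642847) = -307985521/1829883*(-1/642847) = 307985521/1176334796901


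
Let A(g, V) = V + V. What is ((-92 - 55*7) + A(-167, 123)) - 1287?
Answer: -1518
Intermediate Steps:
A(g, V) = 2*V
((-92 - 55*7) + A(-167, 123)) - 1287 = ((-92 - 55*7) + 2*123) - 1287 = ((-92 - 385) + 246) - 1287 = (-477 + 246) - 1287 = -231 - 1287 = -1518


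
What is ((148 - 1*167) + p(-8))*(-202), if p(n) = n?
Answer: 5454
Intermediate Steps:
((148 - 1*167) + p(-8))*(-202) = ((148 - 1*167) - 8)*(-202) = ((148 - 167) - 8)*(-202) = (-19 - 8)*(-202) = -27*(-202) = 5454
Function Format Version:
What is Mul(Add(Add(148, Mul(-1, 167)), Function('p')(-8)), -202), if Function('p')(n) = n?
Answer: 5454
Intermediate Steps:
Mul(Add(Add(148, Mul(-1, 167)), Function('p')(-8)), -202) = Mul(Add(Add(148, Mul(-1, 167)), -8), -202) = Mul(Add(Add(148, -167), -8), -202) = Mul(Add(-19, -8), -202) = Mul(-27, -202) = 5454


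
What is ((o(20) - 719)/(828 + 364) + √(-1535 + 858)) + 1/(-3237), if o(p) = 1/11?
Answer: -6402827/10610886 + I*√677 ≈ -0.60342 + 26.019*I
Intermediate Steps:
o(p) = 1/11
((o(20) - 719)/(828 + 364) + √(-1535 + 858)) + 1/(-3237) = ((1/11 - 719)/(828 + 364) + √(-1535 + 858)) + 1/(-3237) = (-7908/11/1192 + √(-677)) - 1/3237 = (-7908/11*1/1192 + I*√677) - 1/3237 = (-1977/3278 + I*√677) - 1/3237 = -6402827/10610886 + I*√677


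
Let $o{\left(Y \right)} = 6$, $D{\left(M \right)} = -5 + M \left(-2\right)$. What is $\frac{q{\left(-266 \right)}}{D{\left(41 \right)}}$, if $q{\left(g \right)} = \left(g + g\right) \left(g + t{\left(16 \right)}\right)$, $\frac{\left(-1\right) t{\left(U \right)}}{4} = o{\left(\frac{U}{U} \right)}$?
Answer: $- \frac{5320}{3} \approx -1773.3$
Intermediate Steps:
$D{\left(M \right)} = -5 - 2 M$
$t{\left(U \right)} = -24$ ($t{\left(U \right)} = \left(-4\right) 6 = -24$)
$q{\left(g \right)} = 2 g \left(-24 + g\right)$ ($q{\left(g \right)} = \left(g + g\right) \left(g - 24\right) = 2 g \left(-24 + g\right)$)
$\frac{q{\left(-266 \right)}}{D{\left(41 \right)}} = \frac{2 \left(-266\right) \left(-24 - 266\right)}{-5 - 82} = \frac{2 \left(-266\right) \left(-290\right)}{-5 - 82} = \frac{154280}{-87} = 154280 \left(- \frac{1}{87}\right) = - \frac{5320}{3}$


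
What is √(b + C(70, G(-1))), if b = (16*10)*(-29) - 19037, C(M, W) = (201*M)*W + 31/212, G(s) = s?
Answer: I*√424123649/106 ≈ 194.29*I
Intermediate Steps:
C(M, W) = 31/212 + 201*M*W (C(M, W) = 201*M*W + 31*(1/212) = 201*M*W + 31/212 = 31/212 + 201*M*W)
b = -23677 (b = 160*(-29) - 19037 = -4640 - 19037 = -23677)
√(b + C(70, G(-1))) = √(-23677 + (31/212 + 201*70*(-1))) = √(-23677 + (31/212 - 14070)) = √(-23677 - 2982809/212) = √(-8002333/212) = I*√424123649/106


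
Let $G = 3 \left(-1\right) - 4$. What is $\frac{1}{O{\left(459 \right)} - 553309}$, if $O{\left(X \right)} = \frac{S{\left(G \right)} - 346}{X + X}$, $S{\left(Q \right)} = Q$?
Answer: $- \frac{918}{507938015} \approx -1.8073 \cdot 10^{-6}$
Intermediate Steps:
$G = -7$ ($G = -3 - 4 = -7$)
$O{\left(X \right)} = - \frac{353}{2 X}$ ($O{\left(X \right)} = \frac{-7 - 346}{X + X} = - \frac{353}{2 X}$)
$\frac{1}{O{\left(459 \right)} - 553309} = \frac{1}{- \frac{353}{2 \cdot 459} - 553309} = \frac{1}{\left(- \frac{353}{2}\right) \frac{1}{459} - 553309} = \frac{1}{- \frac{353}{918} - 553309} = \frac{1}{- \frac{507938015}{918}} = - \frac{918}{507938015}$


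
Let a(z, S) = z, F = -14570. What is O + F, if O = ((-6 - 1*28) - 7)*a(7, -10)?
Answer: -14857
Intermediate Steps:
O = -287 (O = ((-6 - 1*28) - 7)*7 = ((-6 - 28) - 7)*7 = (-34 - 7)*7 = -41*7 = -287)
O + F = -287 - 14570 = -14857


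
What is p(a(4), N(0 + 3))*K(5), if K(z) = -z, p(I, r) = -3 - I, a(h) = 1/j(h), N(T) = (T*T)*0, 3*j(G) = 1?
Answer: 30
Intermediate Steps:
j(G) = ⅓ (j(G) = (⅓)*1 = ⅓)
N(T) = 0 (N(T) = T²*0 = 0)
a(h) = 3 (a(h) = 1/(⅓) = 3)
p(a(4), N(0 + 3))*K(5) = (-3 - 1*3)*(-1*5) = (-3 - 3)*(-5) = -6*(-5) = 30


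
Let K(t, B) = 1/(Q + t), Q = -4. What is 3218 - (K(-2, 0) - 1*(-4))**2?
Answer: 115319/36 ≈ 3203.3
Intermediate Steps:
K(t, B) = 1/(-4 + t)
3218 - (K(-2, 0) - 1*(-4))**2 = 3218 - (1/(-4 - 2) - 1*(-4))**2 = 3218 - (1/(-6) + 4)**2 = 3218 - (-1/6 + 4)**2 = 3218 - (23/6)**2 = 3218 - 1*529/36 = 3218 - 529/36 = 115319/36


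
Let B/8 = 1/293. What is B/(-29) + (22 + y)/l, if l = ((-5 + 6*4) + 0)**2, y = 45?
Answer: 566411/3067417 ≈ 0.18465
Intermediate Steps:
B = 8/293 ≈ 0.027304
l = 361 (l = ((-5 + 24) + 0)**2 = (19 + 0)**2 = 19**2 = 361)
B/(-29) + (22 + y)/l = (8/293)/(-29) + (22 + 45)/361 = (8/293)*(-1/29) + 67*(1/361) = -8/8497 + 67/361 = 566411/3067417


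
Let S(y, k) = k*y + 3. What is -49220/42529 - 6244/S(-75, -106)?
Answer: -656997736/338233137 ≈ -1.9424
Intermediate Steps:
S(y, k) = 3 + k*y
-49220/42529 - 6244/S(-75, -106) = -49220/42529 - 6244/(3 - 106*(-75)) = -49220*1/42529 - 6244/(3 + 7950) = -49220/42529 - 6244/7953 = -656997736/338233137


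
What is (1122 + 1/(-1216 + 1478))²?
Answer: 86415421225/68644 ≈ 1.2589e+6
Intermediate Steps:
(1122 + 1/(-1216 + 1478))² = (1122 + 1/262)² = (293965/262)² = 86415421225/68644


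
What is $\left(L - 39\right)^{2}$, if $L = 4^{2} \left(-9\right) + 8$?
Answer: $30625$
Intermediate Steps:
$L = -136$ ($L = 16 \left(-9\right) + 8 = -144 + 8 = -136$)
$\left(L - 39\right)^{2} = \left(-136 - 39\right)^{2} = \left(-175\right)^{2} = 30625$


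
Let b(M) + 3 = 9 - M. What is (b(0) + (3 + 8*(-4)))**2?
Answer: 529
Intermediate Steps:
b(M) = 6 - M (b(M) = -3 + (9 - M) = 6 - M)
(b(0) + (3 + 8*(-4)))**2 = ((6 - 1*0) + (3 + 8*(-4)))**2 = ((6 + 0) + (3 - 32))**2 = (6 - 29)**2 = (-23)**2 = 529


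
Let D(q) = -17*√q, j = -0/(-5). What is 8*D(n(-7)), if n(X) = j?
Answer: 0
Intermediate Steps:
j = 0 (j = -0*(-1)/5 = -1*0 = 0)
n(X) = 0
8*D(n(-7)) = 8*(-17*√0) = 8*(-17*0) = 8*0 = 0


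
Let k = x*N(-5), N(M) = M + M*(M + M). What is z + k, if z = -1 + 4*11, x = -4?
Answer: -137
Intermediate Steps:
N(M) = M + 2*M² (N(M) = M + M*(2*M) = M + 2*M²)
z = 43 (z = -1 + 44 = 43)
k = -180 (k = -(-20)*(1 + 2*(-5)) = -(-20)*(1 - 10) = -(-20)*(-9) = -4*45 = -180)
z + k = 43 - 180 = -137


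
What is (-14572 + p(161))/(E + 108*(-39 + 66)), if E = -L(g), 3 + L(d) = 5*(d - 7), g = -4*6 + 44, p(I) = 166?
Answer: -7203/1427 ≈ -5.0477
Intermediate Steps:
g = 20 (g = -24 + 44 = 20)
L(d) = -38 + 5*d (L(d) = -3 + 5*(d - 7) = -3 + 5*(-7 + d) = -3 + (-35 + 5*d) = -38 + 5*d)
E = -62 (E = -(-38 + 5*20) = -(-38 + 100) = -1*62 = -62)
(-14572 + p(161))/(E + 108*(-39 + 66)) = (-14572 + 166)/(-62 + 108*(-39 + 66)) = -14406/(-62 + 108*27) = -14406/(-62 + 2916) = -14406/2854 = -14406*1/2854 = -7203/1427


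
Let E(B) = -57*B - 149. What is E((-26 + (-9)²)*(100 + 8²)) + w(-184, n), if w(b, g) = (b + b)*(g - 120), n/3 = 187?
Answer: -676577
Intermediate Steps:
n = 561 (n = 3*187 = 561)
w(b, g) = 2*b*(-120 + g) (w(b, g) = (2*b)*(-120 + g) = 2*b*(-120 + g))
E(B) = -149 - 57*B
E((-26 + (-9)²)*(100 + 8²)) + w(-184, n) = (-149 - 57*(-26 + (-9)²)*(100 + 8²)) + 2*(-184)*(-120 + 561) = (-149 - 57*(-26 + 81)*(100 + 64)) + 2*(-184)*441 = (-149 - 3135*164) - 162288 = (-149 - 57*9020) - 162288 = (-149 - 514140) - 162288 = -514289 - 162288 = -676577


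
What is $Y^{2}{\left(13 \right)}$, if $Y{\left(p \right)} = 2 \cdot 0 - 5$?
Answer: $25$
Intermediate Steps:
$Y{\left(p \right)} = -5$ ($Y{\left(p \right)} = 0 - 5 = -5$)
$Y^{2}{\left(13 \right)} = \left(-5\right)^{2} = 25$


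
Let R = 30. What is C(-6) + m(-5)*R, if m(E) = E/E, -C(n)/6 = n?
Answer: 66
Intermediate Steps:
C(n) = -6*n
m(E) = 1
C(-6) + m(-5)*R = -6*(-6) + 1*30 = 36 + 30 = 66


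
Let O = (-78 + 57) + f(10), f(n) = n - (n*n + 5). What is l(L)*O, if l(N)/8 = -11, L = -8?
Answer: 10208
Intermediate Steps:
f(n) = -5 + n - n**2 (f(n) = n - (n**2 + 5) = n - (5 + n**2) = n + (-5 - n**2) = -5 + n - n**2)
l(N) = -88 (l(N) = 8*(-11) = -88)
O = -116 (O = (-78 + 57) + (-5 + 10 - 1*10**2) = -21 + (-5 + 10 - 1*100) = -21 + (-5 + 10 - 100) = -21 - 95 = -116)
l(L)*O = -88*(-116) = 10208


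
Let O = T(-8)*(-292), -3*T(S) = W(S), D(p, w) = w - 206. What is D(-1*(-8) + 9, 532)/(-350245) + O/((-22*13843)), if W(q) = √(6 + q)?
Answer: -326/350245 - 146*I*√2/456819 ≈ -0.00093078 - 0.00045198*I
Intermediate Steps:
D(p, w) = -206 + w
T(S) = -√(6 + S)/3
O = 292*I*√2/3 (O = -√(6 - 8)/3*(-292) = -I*√2/3*(-292) = 292*I*√2/3 ≈ 137.65*I)
D(-1*(-8) + 9, 532)/(-350245) + O/((-22*13843)) = (-206 + 532)/(-350245) + (292*I*√2/3)/((-22*13843)) = 326*(-1/350245) + (292*I*√2/3)/(-304546) = -326/350245 + (292*I*√2/3)*(-1/304546) = -326/350245 - 146*I*√2/456819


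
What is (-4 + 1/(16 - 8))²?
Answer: 961/64 ≈ 15.016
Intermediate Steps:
(-4 + 1/(16 - 8))² = (-4 + 1/8)² = (-4 + ⅛)² = (-31/8)² = 961/64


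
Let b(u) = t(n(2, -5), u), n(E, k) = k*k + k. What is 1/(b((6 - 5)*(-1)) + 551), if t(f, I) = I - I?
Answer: 1/551 ≈ 0.0018149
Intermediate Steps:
n(E, k) = k + k² (n(E, k) = k² + k = k + k²)
t(f, I) = 0
b(u) = 0
1/(b((6 - 5)*(-1)) + 551) = 1/(0 + 551) = 1/551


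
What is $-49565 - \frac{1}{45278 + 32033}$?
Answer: $- \frac{3831919716}{77311} \approx -49565.0$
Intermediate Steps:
$-49565 - \frac{1}{45278 + 32033} = -49565 - \frac{1}{77311} = - \frac{3831919716}{77311}$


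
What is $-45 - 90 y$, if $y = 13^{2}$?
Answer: $-15255$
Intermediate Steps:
$y = 169$
$-45 - 90 y = -45 - 15210 = -15255$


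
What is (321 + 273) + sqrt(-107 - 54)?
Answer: 594 + I*sqrt(161) ≈ 594.0 + 12.689*I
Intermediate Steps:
(321 + 273) + sqrt(-107 - 54) = 594 + sqrt(-161) = 594 + I*sqrt(161)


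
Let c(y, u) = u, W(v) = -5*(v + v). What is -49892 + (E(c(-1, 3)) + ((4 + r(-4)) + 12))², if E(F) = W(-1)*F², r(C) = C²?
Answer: -35008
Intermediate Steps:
W(v) = -10*v
E(F) = 10*F² (E(F) = (-10*(-1))*F² = 10*F²)
-49892 + (E(c(-1, 3)) + ((4 + r(-4)) + 12))² = -49892 + (10*3² + ((4 + (-4)²) + 12))² = -49892 + (10*9 + ((4 + 16) + 12))² = -49892 + (90 + (20 + 12))² = -49892 + (90 + 32)² = -49892 + 122² = -49892 + 14884 = -35008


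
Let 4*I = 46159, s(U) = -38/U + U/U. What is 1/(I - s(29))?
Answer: 116/1338647 ≈ 8.6655e-5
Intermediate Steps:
s(U) = 1 - 38/U (s(U) = -38/U + 1 = 1 - 38/U)
I = 46159/4 (I = (¼)*46159 = 46159/4 ≈ 11540.)
1/(I - s(29)) = 1/(46159/4 - (-38 + 29)/29) = 1/(46159/4 - (-9)/29) = 1/(46159/4 - 1*(-9/29)) = 1/(46159/4 + 9/29) = 1/(1338647/116) = 116/1338647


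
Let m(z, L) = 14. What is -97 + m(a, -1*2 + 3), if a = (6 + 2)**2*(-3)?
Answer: -83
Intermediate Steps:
a = -192 (a = 8**2*(-3) = 64*(-3) = -192)
-97 + m(a, -1*2 + 3) = -97 + 14 = -83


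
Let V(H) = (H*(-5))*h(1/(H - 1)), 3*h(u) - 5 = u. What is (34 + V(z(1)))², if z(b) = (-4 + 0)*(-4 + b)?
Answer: 556516/121 ≈ 4599.3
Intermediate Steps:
z(b) = 16 - 4*b (z(b) = -4*(-4 + b) = 16 - 4*b)
h(u) = 5/3 + u/3
V(H) = -5*H*(5/3 + 1/(3*(-1 + H))) (V(H) = (H*(-5))*(5/3 + 1/(3*(H - 1))) = (-5*H)*(5/3 + 1/(3*(-1 + H))) = -5*H*(5/3 + 1/(3*(-1 + H))))
(34 + V(z(1)))² = (34 + 5*(16 - 4*1)*(4 - 5*(16 - 4*1))/(3*(-1 + (16 - 4*1))))² = (34 + 5*(16 - 4)*(4 - 5*(16 - 4))/(3*(-1 + (16 - 4))))² = (34 + (5/3)*12*(4 - 5*12)/(-1 + 12))² = (34 + (5/3)*12*(4 - 60)/11)² = (34 + (5/3)*12*(1/11)*(-56))² = (34 - 1120/11)² = (-746/11)² = 556516/121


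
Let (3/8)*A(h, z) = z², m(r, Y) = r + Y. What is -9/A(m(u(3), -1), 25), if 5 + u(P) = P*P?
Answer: -27/5000 ≈ -0.0054000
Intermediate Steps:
u(P) = -5 + P² (u(P) = -5 + P*P = -5 + P²)
m(r, Y) = Y + r
A(h, z) = 8*z²/3
-9/A(m(u(3), -1), 25) = -9/((8/3)*25²) = -9/((8/3)*625) = -9/5000/3 = -9*3/5000 = -27/5000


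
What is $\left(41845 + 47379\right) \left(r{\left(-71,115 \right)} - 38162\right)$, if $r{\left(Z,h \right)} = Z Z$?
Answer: $-2955188104$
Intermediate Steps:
$r{\left(Z,h \right)} = Z^{2}$
$\left(41845 + 47379\right) \left(r{\left(-71,115 \right)} - 38162\right) = \left(41845 + 47379\right) \left(\left(-71\right)^{2} - 38162\right) = 89224 \left(5041 - 38162\right) = 89224 \left(-33121\right) = -2955188104$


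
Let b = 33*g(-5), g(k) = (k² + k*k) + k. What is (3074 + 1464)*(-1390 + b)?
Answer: 431110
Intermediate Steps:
g(k) = k + 2*k² (g(k) = (k² + k²) + k = 2*k² + k = k + 2*k²)
b = 1485 (b = 33*(-5*(1 + 2*(-5))) = 33*(-5*(1 - 10)) = 33*(-5*(-9)) = 33*45 = 1485)
(3074 + 1464)*(-1390 + b) = (3074 + 1464)*(-1390 + 1485) = 4538*95 = 431110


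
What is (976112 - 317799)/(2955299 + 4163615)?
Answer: 658313/7118914 ≈ 0.092474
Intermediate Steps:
(976112 - 317799)/(2955299 + 4163615) = 658313/7118914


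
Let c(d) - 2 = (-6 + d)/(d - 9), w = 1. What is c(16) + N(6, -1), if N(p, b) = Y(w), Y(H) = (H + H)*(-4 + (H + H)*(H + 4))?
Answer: 108/7 ≈ 15.429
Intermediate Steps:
Y(H) = 2*H*(-4 + 2*H*(4 + H)) (Y(H) = (2*H)*(-4 + (2*H)*(4 + H)) = (2*H)*(-4 + 2*H*(4 + H)) = 2*H*(-4 + 2*H*(4 + H)))
N(p, b) = 12 (N(p, b) = 4*1*(-2 + 1**2 + 4*1) = 4*1*(-2 + 1 + 4) = 4*1*3 = 12)
c(d) = 2 + (-6 + d)/(-9 + d) (c(d) = 2 + (-6 + d)/(d - 9) = 2 + (-6 + d)/(-9 + d))
c(16) + N(6, -1) = 3*(-8 + 16)/(-9 + 16) + 12 = 3*8/7 + 12 = 3*(1/7)*8 + 12 = 24/7 + 12 = 108/7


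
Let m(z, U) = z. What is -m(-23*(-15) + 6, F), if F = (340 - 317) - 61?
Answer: -351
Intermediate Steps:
F = -38 (F = 23 - 61 = -38)
-m(-23*(-15) + 6, F) = -(-23*(-15) + 6) = -(345 + 6) = -1*351 = -351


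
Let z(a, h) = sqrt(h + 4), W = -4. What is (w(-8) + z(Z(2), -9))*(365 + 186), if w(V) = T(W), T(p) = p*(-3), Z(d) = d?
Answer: 6612 + 551*I*sqrt(5) ≈ 6612.0 + 1232.1*I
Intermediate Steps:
T(p) = -3*p
z(a, h) = sqrt(4 + h)
w(V) = 12 (w(V) = -3*(-4) = 12)
(w(-8) + z(Z(2), -9))*(365 + 186) = (12 + sqrt(4 - 9))*(365 + 186) = (12 + sqrt(-5))*551 = (12 + I*sqrt(5))*551 = 6612 + 551*I*sqrt(5)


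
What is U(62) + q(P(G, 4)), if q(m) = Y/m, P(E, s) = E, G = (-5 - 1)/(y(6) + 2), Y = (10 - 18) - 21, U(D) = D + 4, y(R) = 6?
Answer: 314/3 ≈ 104.67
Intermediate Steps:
U(D) = 4 + D
Y = -29 (Y = -8 - 21 = -29)
G = -¾ (G = (-5 - 1)/(6 + 2) = -6/8 = -6*⅛ = -¾ ≈ -0.75000)
q(m) = -29/m
U(62) + q(P(G, 4)) = (4 + 62) - 29/(-¾) = 66 - 29*(-4/3) = 66 + 116/3 = 314/3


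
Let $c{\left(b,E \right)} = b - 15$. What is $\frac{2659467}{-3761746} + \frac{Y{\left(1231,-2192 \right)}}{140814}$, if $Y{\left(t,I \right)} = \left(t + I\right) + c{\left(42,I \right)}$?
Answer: $- \frac{189001828451}{264853250622} \approx -0.71361$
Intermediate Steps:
$c{\left(b,E \right)} = -15 + b$
$Y{\left(t,I \right)} = 27 + I + t$ ($Y{\left(t,I \right)} = \left(t + I\right) + \left(-15 + 42\right) = \left(I + t\right) + 27 = 27 + I + t$)
$\frac{2659467}{-3761746} + \frac{Y{\left(1231,-2192 \right)}}{140814} = \frac{2659467}{-3761746} + \frac{27 - 2192 + 1231}{140814} = 2659467 \left(- \frac{1}{3761746}\right) - \frac{467}{70407} = - \frac{2659467}{3761746} - \frac{467}{70407} = - \frac{189001828451}{264853250622}$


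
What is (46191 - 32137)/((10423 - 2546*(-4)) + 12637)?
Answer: 7027/16622 ≈ 0.42275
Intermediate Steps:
(46191 - 32137)/((10423 - 2546*(-4)) + 12637) = 14054/((10423 - 1*(-10184)) + 12637) = 14054/((10423 + 10184) + 12637) = 14054/(20607 + 12637) = 14054/33244 = 14054*(1/33244) = 7027/16622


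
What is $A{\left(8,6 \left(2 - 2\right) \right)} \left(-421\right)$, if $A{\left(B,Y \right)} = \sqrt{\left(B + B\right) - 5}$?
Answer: $- 421 \sqrt{11} \approx -1396.3$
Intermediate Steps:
$A{\left(B,Y \right)} = \sqrt{-5 + 2 B}$ ($A{\left(B,Y \right)} = \sqrt{2 B - 5} = \sqrt{-5 + 2 B}$)
$A{\left(8,6 \left(2 - 2\right) \right)} \left(-421\right) = \sqrt{-5 + 2 \cdot 8} \left(-421\right) = \sqrt{-5 + 16} \left(-421\right) = \sqrt{11} \left(-421\right) = - 421 \sqrt{11}$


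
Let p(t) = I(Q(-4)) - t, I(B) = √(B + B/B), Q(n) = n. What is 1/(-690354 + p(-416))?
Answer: -689938/476014443847 - I*√3/476014443847 ≈ -1.4494e-6 - 3.6387e-12*I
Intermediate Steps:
I(B) = √(1 + B) (I(B) = √(B + 1) = √(1 + B))
p(t) = -t + I*√3 (p(t) = √(1 - 4) - t = √(-3) - t = I*√3 - t = -t + I*√3)
1/(-690354 + p(-416)) = 1/(-690354 + (-1*(-416) + I*√3)) = 1/(-690354 + (416 + I*√3)) = 1/(-689938 + I*√3)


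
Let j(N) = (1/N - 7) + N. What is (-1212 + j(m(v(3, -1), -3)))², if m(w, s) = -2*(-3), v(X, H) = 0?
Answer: 52954729/36 ≈ 1.4710e+6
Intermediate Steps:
m(w, s) = 6
j(N) = -7 + N + 1/N (j(N) = (-7 + 1/N) + N = -7 + N + 1/N)
(-1212 + j(m(v(3, -1), -3)))² = (-1212 + (-7 + 6 + 1/6))² = (-1212 + (-7 + 6 + ⅙))² = (-1212 - ⅚)² = (-7277/6)² = 52954729/36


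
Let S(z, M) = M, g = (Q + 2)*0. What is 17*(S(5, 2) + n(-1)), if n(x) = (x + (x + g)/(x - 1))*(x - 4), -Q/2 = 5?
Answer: 153/2 ≈ 76.500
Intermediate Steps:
Q = -10 (Q = -2*5 = -10)
g = 0 (g = (-10 + 2)*0 = -8*0 = 0)
n(x) = (-4 + x)*(x + x/(-1 + x)) (n(x) = (x + (x + 0)/(x - 1))*(x - 4) = (x + x/(-1 + x))*(-4 + x) = (-4 + x)*(x + x/(-1 + x)))
17*(S(5, 2) + n(-1)) = 17*(2 + (-1)**2*(-4 - 1)/(-1 - 1)) = 17*(2 + 1*(-5)/(-2)) = 17*(2 + 1*(-1/2)*(-5)) = 17*(2 + 5/2) = 17*(9/2) = 153/2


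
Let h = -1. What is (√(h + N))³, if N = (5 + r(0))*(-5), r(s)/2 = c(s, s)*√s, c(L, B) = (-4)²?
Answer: -26*I*√26 ≈ -132.57*I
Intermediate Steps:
c(L, B) = 16
r(s) = 32*√s (r(s) = 2*(16*√s) = 32*√s)
N = -25 (N = (5 + 32*√0)*(-5) = (5 + 32*0)*(-5) = (5 + 0)*(-5) = 5*(-5) = -25)
(√(h + N))³ = (√(-1 - 25))³ = (√(-26))³ = (I*√26)³ = -26*I*√26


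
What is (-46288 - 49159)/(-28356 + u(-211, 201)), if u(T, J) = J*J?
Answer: -8677/1095 ≈ -7.9242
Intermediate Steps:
u(T, J) = J²
(-46288 - 49159)/(-28356 + u(-211, 201)) = (-46288 - 49159)/(-28356 + 201²) = -95447/(-28356 + 40401) = -95447/12045 = -95447*1/12045 = -8677/1095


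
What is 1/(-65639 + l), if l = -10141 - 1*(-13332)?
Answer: -1/62448 ≈ -1.6013e-5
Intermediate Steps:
l = 3191 (l = -10141 + 13332 = 3191)
1/(-65639 + l) = 1/(-65639 + 3191) = 1/(-62448) = -1/62448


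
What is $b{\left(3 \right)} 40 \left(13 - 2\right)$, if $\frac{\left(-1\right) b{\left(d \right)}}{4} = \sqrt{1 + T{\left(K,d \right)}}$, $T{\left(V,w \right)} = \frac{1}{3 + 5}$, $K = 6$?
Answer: $- 1320 \sqrt{2} \approx -1866.8$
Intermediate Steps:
$T{\left(V,w \right)} = \frac{1}{8}$
$b{\left(d \right)} = - 3 \sqrt{2}$ ($b{\left(d \right)} = - 4 \sqrt{1 + \frac{1}{8}} = - 4 \sqrt{\frac{9}{8}} = - 4 \frac{3 \sqrt{2}}{4} = - 3 \sqrt{2}$)
$b{\left(3 \right)} 40 \left(13 - 2\right) = - 3 \sqrt{2} \cdot 40 \left(13 - 2\right) = - 120 \sqrt{2} \cdot 11 = - 1320 \sqrt{2}$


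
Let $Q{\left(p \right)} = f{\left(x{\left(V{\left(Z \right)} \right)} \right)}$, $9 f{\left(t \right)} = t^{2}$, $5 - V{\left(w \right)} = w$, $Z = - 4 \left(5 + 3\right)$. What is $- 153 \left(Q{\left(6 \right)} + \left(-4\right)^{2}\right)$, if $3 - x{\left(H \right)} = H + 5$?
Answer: $-28305$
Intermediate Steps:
$Z = -32$ ($Z = \left(-4\right) 8 = -32$)
$V{\left(w \right)} = 5 - w$
$x{\left(H \right)} = -2 - H$ ($x{\left(H \right)} = 3 - \left(H + 5\right) = 3 - \left(5 + H\right) = -2 - H$)
$f{\left(t \right)} = \frac{t^{2}}{9}$
$Q{\left(p \right)} = 169$ ($Q{\left(p \right)} = \frac{\left(-2 - \left(5 - -32\right)\right)^{2}}{9} = \frac{\left(-2 - \left(5 + 32\right)\right)^{2}}{9} = \frac{\left(-2 - 37\right)^{2}}{9} = \frac{\left(-39\right)^{2}}{9} = \frac{1}{9} \cdot 1521 = 169$)
$- 153 \left(Q{\left(6 \right)} + \left(-4\right)^{2}\right) = - 153 \left(169 + \left(-4\right)^{2}\right) = - 153 \left(169 + 16\right) = \left(-153\right) 185 = -28305$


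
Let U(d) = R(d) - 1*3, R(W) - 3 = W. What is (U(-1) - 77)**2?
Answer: 6084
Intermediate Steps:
R(W) = 3 + W
U(d) = d (U(d) = (3 + d) - 1*3 = (3 + d) - 3 = d)
(U(-1) - 77)**2 = (-1 - 77)**2 = (-78)**2 = 6084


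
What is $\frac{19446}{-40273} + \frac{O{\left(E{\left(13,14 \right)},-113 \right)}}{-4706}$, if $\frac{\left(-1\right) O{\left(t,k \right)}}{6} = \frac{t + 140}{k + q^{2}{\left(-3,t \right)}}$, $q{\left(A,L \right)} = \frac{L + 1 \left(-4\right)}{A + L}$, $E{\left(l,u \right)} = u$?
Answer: $- \frac{89043353460}{183744233491} \approx -0.4846$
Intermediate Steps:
$q{\left(A,L \right)} = \frac{-4 + L}{A + L}$ ($q{\left(A,L \right)} = \frac{L - 4}{A + L} = \frac{-4 + L}{A + L}$)
$O{\left(t,k \right)} = - \frac{6 \left(140 + t\right)}{k + \frac{\left(-4 + t\right)^{2}}{\left(-3 + t\right)^{2}}}$ ($O{\left(t,k \right)} = - 6 \frac{t + 140}{k + \left(\frac{-4 + t}{-3 + t}\right)^{2}} = - 6 \frac{140 + t}{k + \frac{\left(-4 + t\right)^{2}}{\left(-3 + t\right)^{2}}} = - \frac{6 \left(140 + t\right)}{k + \frac{\left(-4 + t\right)^{2}}{\left(-3 + t\right)^{2}}}$)
$\frac{19446}{-40273} + \frac{O{\left(E{\left(13,14 \right)},-113 \right)}}{-4706} = \frac{19446}{-40273} + \frac{6 \left(-3 + 14\right)^{2} \frac{1}{\left(-4 + 14\right)^{2} - 113 \left(-3 + 14\right)^{2}} \left(-140 - 14\right)}{-4706} = 19446 \left(- \frac{1}{40273}\right) + \frac{6 \cdot 11^{2} \left(-140 - 14\right)}{10^{2} - 113 \cdot 11^{2}} \left(- \frac{1}{4706}\right) = - \frac{19446}{40273} + 6 \cdot 121 \frac{1}{100 - 13673} \left(-154\right) \left(- \frac{1}{4706}\right) = - \frac{19446}{40273} + 6 \cdot 121 \frac{1}{-13573} \left(-154\right) \left(- \frac{1}{4706}\right) = - \frac{19446}{40273} + 6 \cdot 121 \left(- \frac{1}{13573}\right) \left(-154\right) \left(- \frac{1}{4706}\right) = - \frac{19446}{40273} + \frac{15972}{1939} \left(- \frac{1}{4706}\right) = - \frac{19446}{40273} - \frac{7986}{4562467} = - \frac{89043353460}{183744233491}$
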